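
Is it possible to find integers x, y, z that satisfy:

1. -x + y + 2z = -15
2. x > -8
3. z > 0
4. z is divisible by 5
Yes

Take x = 0, y = -25, z = 5. Substituting into each constraint:
  (1) 0 + (-25) + 2(5) = -15 ✓
  (2) 0 > -8 ✓
  (3) 5 > 0 ✓
  (4) 5 = 5 × 1, remainder 0 ✓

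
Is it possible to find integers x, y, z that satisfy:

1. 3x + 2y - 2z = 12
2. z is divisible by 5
Yes

Take x = 4, y = 0, z = 0. Substituting into each constraint:
  (1) 3(4) + 2(0) - 2(0) = 12 ✓
  (2) 0 = 5 × 0, remainder 0 ✓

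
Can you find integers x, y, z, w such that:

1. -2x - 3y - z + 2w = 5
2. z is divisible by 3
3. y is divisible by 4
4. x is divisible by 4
Yes

Take x = 4, y = 4, z = -21, w = 2. Substituting into each constraint:
  (1) -2(4) - 3(4) + 21 + 2(2) = 5 ✓
  (2) -21 = 3 × -7, remainder 0 ✓
  (3) 4 = 4 × 1, remainder 0 ✓
  (4) 4 = 4 × 1, remainder 0 ✓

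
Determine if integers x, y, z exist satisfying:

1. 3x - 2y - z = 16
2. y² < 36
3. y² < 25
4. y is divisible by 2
Yes

Take x = 0, y = 0, z = -16. Substituting into each constraint:
  (1) 3(0) - 2(0) + 16 = 16 ✓
  (2) y² = (0)² = 0, and 0 < 36 ✓
  (3) y² = (0)² = 0, and 0 < 25 ✓
  (4) 0 = 2 × 0, remainder 0 ✓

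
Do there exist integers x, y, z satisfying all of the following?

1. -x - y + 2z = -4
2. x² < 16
Yes

Take x = 0, y = 4, z = 0. Substituting into each constraint:
  (1) 0 + (-4) + 2(0) = -4 ✓
  (2) x² = (0)² = 0, and 0 < 16 ✓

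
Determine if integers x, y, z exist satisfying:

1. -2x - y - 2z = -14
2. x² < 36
Yes

Take x = 0, y = 0, z = 7. Substituting into each constraint:
  (1) -2(0) + 0 - 2(7) = -14 ✓
  (2) x² = (0)² = 0, and 0 < 36 ✓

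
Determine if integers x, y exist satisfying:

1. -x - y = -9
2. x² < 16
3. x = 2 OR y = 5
Yes

Take x = 2, y = 7. Substituting into each constraint:
  (1) (-2) + (-7) = -9 ✓
  (2) x² = (2)² = 4, and 4 < 16 ✓
  (3) x = 2, target 2 ✓ (first branch holds)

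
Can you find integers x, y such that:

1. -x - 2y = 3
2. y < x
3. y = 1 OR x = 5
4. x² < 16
No

The full constraint system is jointly infeasible over the integers. Each constraint and what it forces:

  - -x - 2y = 3: is a linear equation tying the variables together
  - y < x: bounds one variable relative to another variable
  - y = 1 OR x = 5: forces a choice: either y = 1 or x = 5
  - x² < 16: restricts x to |x| ≤ 3

Split on the disjunction (y = 1 OR x = 5):
  • If y = 1: the equation forces x = -5, but x² < 16 requires |x| ≤ 3.
  • If x = 5: this contradicts x² < 16, which requires |x| ≤ 3.
Both branches are infeasible, so the system has no integer solution.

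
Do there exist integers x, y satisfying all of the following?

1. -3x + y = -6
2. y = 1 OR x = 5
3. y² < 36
No

The full constraint system is jointly infeasible over the integers. Each constraint and what it forces:

  - -3x + y = -6: is a linear equation tying the variables together
  - y = 1 OR x = 5: forces a choice: either y = 1 or x = 5
  - y² < 36: restricts y to |y| ≤ 5

Split on the disjunction (y = 1 OR x = 5):
  • If y = 1: with y = 1, every remaining term of the linear equation is divisible by 3, so the left side is ≡ 0 (mod 3); but the right side -7 ≡ 2 (mod 3). No integers can satisfy it.
  • If x = 5: the equation forces y = 9, but y² < 36 requires |y| ≤ 5.
Both branches are infeasible, so the system has no integer solution.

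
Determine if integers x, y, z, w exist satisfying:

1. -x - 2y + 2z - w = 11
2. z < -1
Yes

Take x = 0, y = -8, z = -2, w = 1. Substituting into each constraint:
  (1) 0 - 2(-8) + 2(-2) + (-1) = 11 ✓
  (2) -2 < -1 ✓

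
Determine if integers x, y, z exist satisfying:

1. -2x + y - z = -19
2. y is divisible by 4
Yes

Take x = 9, y = 0, z = 1. Substituting into each constraint:
  (1) -2(9) + 0 + (-1) = -19 ✓
  (2) 0 = 4 × 0, remainder 0 ✓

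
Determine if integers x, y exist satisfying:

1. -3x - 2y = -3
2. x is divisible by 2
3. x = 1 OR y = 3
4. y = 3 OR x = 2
No

The full constraint system is jointly infeasible over the integers. Each constraint and what it forces:

  - -3x - 2y = -3: is a linear equation tying the variables together
  - x is divisible by 2: restricts x to multiples of 2
  - x = 1 OR y = 3: forces a choice: either x = 1 or y = 3
  - y = 3 OR x = 2: forces a choice: either y = 3 or x = 2

Modular obstruction: writing x = 2x', every remaining term of the linear equation is divisible by 2, so the left side is ≡ 0 (mod 2); but the right side -3 ≡ 1 (mod 2). No integers can satisfy it.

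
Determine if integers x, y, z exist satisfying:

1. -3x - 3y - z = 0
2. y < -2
Yes

Take x = 0, y = -3, z = 9. Substituting into each constraint:
  (1) -3(0) - 3(-3) + (-9) = 0 ✓
  (2) -3 < -2 ✓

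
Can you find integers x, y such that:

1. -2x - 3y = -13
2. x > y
Yes

Take x = 5, y = 1. Substituting into each constraint:
  (1) -2(5) - 3(1) = -13 ✓
  (2) 5 > 1 ✓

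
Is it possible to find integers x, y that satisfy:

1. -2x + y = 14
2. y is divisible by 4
Yes

Take x = -7, y = 0. Substituting into each constraint:
  (1) -2(-7) + 0 = 14 ✓
  (2) 0 = 4 × 0, remainder 0 ✓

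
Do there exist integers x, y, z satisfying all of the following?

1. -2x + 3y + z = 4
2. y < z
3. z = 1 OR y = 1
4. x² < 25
Yes

Take x = -3, y = -1, z = 1. Substituting into each constraint:
  (1) -2(-3) + 3(-1) + 1 = 4 ✓
  (2) -1 < 1 ✓
  (3) z = 1, target 1 ✓ (first branch holds)
  (4) x² = (-3)² = 9, and 9 < 25 ✓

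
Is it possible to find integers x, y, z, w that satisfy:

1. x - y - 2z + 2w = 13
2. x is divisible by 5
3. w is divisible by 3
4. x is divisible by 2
Yes

Take x = 0, y = 1, z = -7, w = 0. Substituting into each constraint:
  (1) 0 + (-1) - 2(-7) + 2(0) = 13 ✓
  (2) 0 = 5 × 0, remainder 0 ✓
  (3) 0 = 3 × 0, remainder 0 ✓
  (4) 0 = 2 × 0, remainder 0 ✓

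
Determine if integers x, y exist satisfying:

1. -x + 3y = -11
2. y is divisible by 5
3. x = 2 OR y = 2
No

The full constraint system is jointly infeasible over the integers. Each constraint and what it forces:

  - -x + 3y = -11: is a linear equation tying the variables together
  - y is divisible by 5: restricts y to multiples of 5
  - x = 2 OR y = 2: forces a choice: either x = 2 or y = 2

Split on the disjunction (x = 2 OR y = 2):
  • If x = 2: with x = 2, writing y = 5y', every remaining term of the linear equation is divisible by 15, so the left side is ≡ 0 (mod 15); but the right side -9 ≡ 6 (mod 15). No integers can satisfy it.
  • If y = 2: this contradicts the divisibility constraint — 2 is not a multiple of 5.
Both branches are infeasible, so the system has no integer solution.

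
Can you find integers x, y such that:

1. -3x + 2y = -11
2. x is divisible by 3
Yes

Take x = 9, y = 8. Substituting into each constraint:
  (1) -3(9) + 2(8) = -11 ✓
  (2) 9 = 3 × 3, remainder 0 ✓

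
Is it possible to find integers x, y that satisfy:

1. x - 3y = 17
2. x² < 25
Yes

Take x = -1, y = -6. Substituting into each constraint:
  (1) (-1) - 3(-6) = 17 ✓
  (2) x² = (-1)² = 1, and 1 < 25 ✓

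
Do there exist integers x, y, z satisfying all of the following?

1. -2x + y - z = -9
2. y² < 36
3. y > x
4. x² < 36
Yes

Take x = 0, y = 1, z = 10. Substituting into each constraint:
  (1) -2(0) + 1 + (-10) = -9 ✓
  (2) y² = (1)² = 1, and 1 < 36 ✓
  (3) 1 > 0 ✓
  (4) x² = (0)² = 0, and 0 < 36 ✓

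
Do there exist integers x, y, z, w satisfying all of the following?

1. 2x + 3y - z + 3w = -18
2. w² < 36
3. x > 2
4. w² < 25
Yes

Take x = 3, y = 0, z = 24, w = 0. Substituting into each constraint:
  (1) 2(3) + 3(0) + (-24) + 3(0) = -18 ✓
  (2) w² = (0)² = 0, and 0 < 36 ✓
  (3) 3 > 2 ✓
  (4) w² = (0)² = 0, and 0 < 25 ✓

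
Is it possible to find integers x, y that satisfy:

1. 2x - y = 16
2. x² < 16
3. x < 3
Yes

Take x = 2, y = -12. Substituting into each constraint:
  (1) 2(2) + 12 = 16 ✓
  (2) x² = (2)² = 4, and 4 < 16 ✓
  (3) 2 < 3 ✓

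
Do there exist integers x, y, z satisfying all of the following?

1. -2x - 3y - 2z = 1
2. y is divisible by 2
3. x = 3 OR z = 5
No

A contradictory subset is {-2x - 3y - 2z = 1, y is divisible by 2}. No integer assignment can satisfy these jointly:

  - -2x - 3y - 2z = 1: is a linear equation tying the variables together
  - y is divisible by 2: restricts y to multiples of 2

Modular obstruction: writing y = 2y', every remaining term of the linear equation is divisible by 2, so the left side is ≡ 0 (mod 2); but the right side 1 ≡ 1 (mod 2). No integers can satisfy it.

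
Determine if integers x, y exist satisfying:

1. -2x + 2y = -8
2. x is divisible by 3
Yes

Take x = 0, y = -4. Substituting into each constraint:
  (1) -2(0) + 2(-4) = -8 ✓
  (2) 0 = 3 × 0, remainder 0 ✓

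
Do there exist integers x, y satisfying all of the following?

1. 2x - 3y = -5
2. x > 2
Yes

Take x = 5, y = 5. Substituting into each constraint:
  (1) 2(5) - 3(5) = -5 ✓
  (2) 5 > 2 ✓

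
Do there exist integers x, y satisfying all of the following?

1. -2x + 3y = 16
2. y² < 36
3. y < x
No

The full constraint system is jointly infeasible over the integers. Each constraint and what it forces:

  - -2x + 3y = 16: is a linear equation tying the variables together
  - y² < 36: restricts y to |y| ≤ 5
  - y < x: bounds one variable relative to another variable

The bounds confine y to {-5, -4, -3, -2, -1, 0, 1, 2, 3, 4, 5}. For each value, substitute into the equation:
  • y = -5: the equation gives -2x = 31, so x would not be an integer.
  • y = -4: the equation forces x = -14, but x > y fails since -14 ≤ -4.
  • y = -3: the equation gives -2x = 25, so x would not be an integer.
  • y = -2: the equation forces x = -11, but x > y fails since -11 ≤ -2.
  • y = -1: the equation gives -2x = 19, so x would not be an integer.
  • y = 0: the equation forces x = -8, but x > y fails since -8 ≤ 0.
  • y = 1: the equation gives -2x = 13, so x would not be an integer.
  • y = 2: the equation forces x = -5, but x > y fails since -5 ≤ 2.
  • y = 3: the equation gives -2x = 7, so x would not be an integer.
  • y = 4: the equation forces x = -2, but x > y fails since -2 ≤ 4.
  • y = 5: the equation gives -2x = 1, so x would not be an integer.
Every case fails, so no integer solution exists.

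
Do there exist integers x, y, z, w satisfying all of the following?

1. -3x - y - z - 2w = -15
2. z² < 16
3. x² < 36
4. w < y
Yes

Take x = 5, y = 0, z = 2, w = -1. Substituting into each constraint:
  (1) -3(5) + 0 + (-2) - 2(-1) = -15 ✓
  (2) z² = (2)² = 4, and 4 < 16 ✓
  (3) x² = (5)² = 25, and 25 < 36 ✓
  (4) -1 < 0 ✓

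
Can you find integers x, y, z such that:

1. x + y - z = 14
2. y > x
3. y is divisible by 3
Yes

Take x = -1, y = 0, z = -15. Substituting into each constraint:
  (1) (-1) + 0 + 15 = 14 ✓
  (2) 0 > -1 ✓
  (3) 0 = 3 × 0, remainder 0 ✓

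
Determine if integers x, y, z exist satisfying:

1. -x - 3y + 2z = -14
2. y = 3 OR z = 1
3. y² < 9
Yes

Take x = 10, y = 2, z = 1. Substituting into each constraint:
  (1) (-10) - 3(2) + 2(1) = -14 ✓
  (2) z = 1, target 1 ✓ (second branch holds)
  (3) y² = (2)² = 4, and 4 < 9 ✓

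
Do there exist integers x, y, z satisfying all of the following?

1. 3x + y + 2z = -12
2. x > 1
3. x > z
Yes

Take x = 2, y = -18, z = 0. Substituting into each constraint:
  (1) 3(2) + (-18) + 2(0) = -12 ✓
  (2) 2 > 1 ✓
  (3) 2 > 0 ✓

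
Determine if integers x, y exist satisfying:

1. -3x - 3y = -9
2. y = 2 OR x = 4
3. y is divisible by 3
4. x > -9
No

A contradictory subset is {-3x - 3y = -9, y = 2 OR x = 4, y is divisible by 3}. No integer assignment can satisfy these jointly:

  - -3x - 3y = -9: is a linear equation tying the variables together
  - y = 2 OR x = 4: forces a choice: either y = 2 or x = 4
  - y is divisible by 3: restricts y to multiples of 3

Split on the disjunction (y = 2 OR x = 4):
  • If y = 2: this contradicts the divisibility constraint — 2 is not a multiple of 3.
  • If x = 4: with x = 4, writing y = 3y', every remaining term of the linear equation is divisible by 9, so the left side is ≡ 0 (mod 9); but the right side 3 ≡ 3 (mod 9). No integers can satisfy it.
Both branches are infeasible, so the system has no integer solution.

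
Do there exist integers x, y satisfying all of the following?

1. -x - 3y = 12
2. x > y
Yes

Take x = 0, y = -4. Substituting into each constraint:
  (1) 0 - 3(-4) = 12 ✓
  (2) 0 > -4 ✓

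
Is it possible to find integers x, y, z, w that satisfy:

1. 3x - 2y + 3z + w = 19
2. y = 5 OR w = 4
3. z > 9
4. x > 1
Yes

Take x = 2, y = 5, z = 10, w = -7. Substituting into each constraint:
  (1) 3(2) - 2(5) + 3(10) + (-7) = 19 ✓
  (2) y = 5, target 5 ✓ (first branch holds)
  (3) 10 > 9 ✓
  (4) 2 > 1 ✓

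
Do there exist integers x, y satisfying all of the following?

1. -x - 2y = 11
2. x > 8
Yes

Take x = 9, y = -10. Substituting into each constraint:
  (1) (-9) - 2(-10) = 11 ✓
  (2) 9 > 8 ✓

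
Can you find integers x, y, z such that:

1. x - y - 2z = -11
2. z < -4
Yes

Take x = -21, y = 0, z = -5. Substituting into each constraint:
  (1) (-21) + 0 - 2(-5) = -11 ✓
  (2) -5 < -4 ✓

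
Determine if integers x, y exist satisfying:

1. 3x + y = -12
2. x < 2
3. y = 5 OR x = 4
No

The full constraint system is jointly infeasible over the integers. Each constraint and what it forces:

  - 3x + y = -12: is a linear equation tying the variables together
  - x < 2: bounds one variable relative to a constant
  - y = 5 OR x = 4: forces a choice: either y = 5 or x = 4

Split on the disjunction (y = 5 OR x = 4):
  • If y = 5: with y = 5, every remaining term of the linear equation is divisible by 3, so the left side is ≡ 0 (mod 3); but the right side -17 ≡ 1 (mod 3). No integers can satisfy it.
  • If x = 4: this contradicts the bound x ≤ 1.
Both branches are infeasible, so the system has no integer solution.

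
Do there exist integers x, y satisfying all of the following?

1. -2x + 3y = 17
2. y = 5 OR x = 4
Yes

Take x = -1, y = 5. Substituting into each constraint:
  (1) -2(-1) + 3(5) = 17 ✓
  (2) y = 5, target 5 ✓ (first branch holds)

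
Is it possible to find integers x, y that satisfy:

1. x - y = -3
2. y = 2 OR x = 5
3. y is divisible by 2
Yes

Take x = -1, y = 2. Substituting into each constraint:
  (1) (-1) + (-2) = -3 ✓
  (2) y = 2, target 2 ✓ (first branch holds)
  (3) 2 = 2 × 1, remainder 0 ✓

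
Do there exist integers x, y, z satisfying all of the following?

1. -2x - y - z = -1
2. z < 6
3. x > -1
Yes

Take x = 0, y = 1, z = 0. Substituting into each constraint:
  (1) -2(0) + (-1) + 0 = -1 ✓
  (2) 0 < 6 ✓
  (3) 0 > -1 ✓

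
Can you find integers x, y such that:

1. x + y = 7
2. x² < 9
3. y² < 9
No

The full constraint system is jointly infeasible over the integers. Each constraint and what it forces:

  - x + y = 7: is a linear equation tying the variables together
  - x² < 9: restricts x to |x| ≤ 2
  - y² < 9: restricts y to |y| ≤ 2

Range argument: with x ∈ [-2, 2], y ∈ [-2, 2], the left side of the equation is at most 4, but the right side is 7 > 4. No integer solution exists.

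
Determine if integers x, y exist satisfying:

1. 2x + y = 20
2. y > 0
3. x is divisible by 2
Yes

Take x = 0, y = 20. Substituting into each constraint:
  (1) 2(0) + 20 = 20 ✓
  (2) 20 > 0 ✓
  (3) 0 = 2 × 0, remainder 0 ✓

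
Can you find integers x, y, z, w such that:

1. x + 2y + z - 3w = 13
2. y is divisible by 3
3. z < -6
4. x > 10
Yes

Take x = 20, y = 0, z = -7, w = 0. Substituting into each constraint:
  (1) 20 + 2(0) + (-7) - 3(0) = 13 ✓
  (2) 0 = 3 × 0, remainder 0 ✓
  (3) -7 < -6 ✓
  (4) 20 > 10 ✓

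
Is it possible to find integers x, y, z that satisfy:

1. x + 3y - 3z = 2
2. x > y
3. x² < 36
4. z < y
Yes

Take x = -1, y = -2, z = -3. Substituting into each constraint:
  (1) (-1) + 3(-2) - 3(-3) = 2 ✓
  (2) -1 > -2 ✓
  (3) x² = (-1)² = 1, and 1 < 36 ✓
  (4) -3 < -2 ✓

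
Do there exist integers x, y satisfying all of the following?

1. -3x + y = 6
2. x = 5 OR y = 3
Yes

Take x = -1, y = 3. Substituting into each constraint:
  (1) -3(-1) + 3 = 6 ✓
  (2) y = 3, target 3 ✓ (second branch holds)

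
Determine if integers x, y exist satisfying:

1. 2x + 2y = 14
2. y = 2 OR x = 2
Yes

Take x = 2, y = 5. Substituting into each constraint:
  (1) 2(2) + 2(5) = 14 ✓
  (2) x = 2, target 2 ✓ (second branch holds)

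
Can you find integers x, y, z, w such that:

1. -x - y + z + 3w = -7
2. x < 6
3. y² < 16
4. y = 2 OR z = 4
Yes

Take x = 5, y = 0, z = 4, w = -2. Substituting into each constraint:
  (1) (-5) + 0 + 4 + 3(-2) = -7 ✓
  (2) 5 < 6 ✓
  (3) y² = (0)² = 0, and 0 < 16 ✓
  (4) z = 4, target 4 ✓ (second branch holds)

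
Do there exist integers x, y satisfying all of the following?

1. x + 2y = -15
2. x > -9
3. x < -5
Yes

Take x = -7, y = -4. Substituting into each constraint:
  (1) (-7) + 2(-4) = -15 ✓
  (2) -7 > -9 ✓
  (3) -7 < -5 ✓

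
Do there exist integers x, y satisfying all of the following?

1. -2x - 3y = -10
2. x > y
Yes

Take x = 5, y = 0. Substituting into each constraint:
  (1) -2(5) - 3(0) = -10 ✓
  (2) 5 > 0 ✓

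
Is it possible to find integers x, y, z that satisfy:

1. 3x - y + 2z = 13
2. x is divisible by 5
Yes

Take x = 0, y = -13, z = 0. Substituting into each constraint:
  (1) 3(0) + 13 + 2(0) = 13 ✓
  (2) 0 = 5 × 0, remainder 0 ✓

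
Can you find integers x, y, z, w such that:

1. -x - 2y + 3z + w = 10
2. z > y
Yes

Take x = -7, y = 0, z = 1, w = 0. Substituting into each constraint:
  (1) 7 - 2(0) + 3(1) + 0 = 10 ✓
  (2) 1 > 0 ✓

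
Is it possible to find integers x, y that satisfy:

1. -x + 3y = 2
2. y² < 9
Yes

Take x = 1, y = 1. Substituting into each constraint:
  (1) (-1) + 3(1) = 2 ✓
  (2) y² = (1)² = 1, and 1 < 9 ✓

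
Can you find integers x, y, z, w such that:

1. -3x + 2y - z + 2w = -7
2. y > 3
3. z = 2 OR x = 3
Yes

Take x = 1, y = 4, z = 2, w = -5. Substituting into each constraint:
  (1) -3(1) + 2(4) + (-2) + 2(-5) = -7 ✓
  (2) 4 > 3 ✓
  (3) z = 2, target 2 ✓ (first branch holds)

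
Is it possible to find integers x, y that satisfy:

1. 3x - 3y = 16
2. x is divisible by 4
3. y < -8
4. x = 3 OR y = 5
No

Even the single constraint (3x - 3y = 16) is infeasible over the integers.

  - 3x - 3y = 16: every term on the left is divisible by 3, so the LHS ≡ 0 (mod 3), but the RHS 16 is not — no integer solution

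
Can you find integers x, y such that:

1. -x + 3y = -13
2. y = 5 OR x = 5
Yes

Take x = 28, y = 5. Substituting into each constraint:
  (1) (-28) + 3(5) = -13 ✓
  (2) y = 5, target 5 ✓ (first branch holds)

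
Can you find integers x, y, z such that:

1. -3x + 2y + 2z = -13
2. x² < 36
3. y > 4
Yes

Take x = 1, y = 5, z = -10. Substituting into each constraint:
  (1) -3(1) + 2(5) + 2(-10) = -13 ✓
  (2) x² = (1)² = 1, and 1 < 36 ✓
  (3) 5 > 4 ✓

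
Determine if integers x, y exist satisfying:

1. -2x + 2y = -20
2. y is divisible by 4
Yes

Take x = 10, y = 0. Substituting into each constraint:
  (1) -2(10) + 2(0) = -20 ✓
  (2) 0 = 4 × 0, remainder 0 ✓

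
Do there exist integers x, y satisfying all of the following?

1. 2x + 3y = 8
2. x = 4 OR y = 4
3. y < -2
No

The full constraint system is jointly infeasible over the integers. Each constraint and what it forces:

  - 2x + 3y = 8: is a linear equation tying the variables together
  - x = 4 OR y = 4: forces a choice: either x = 4 or y = 4
  - y < -2: bounds one variable relative to a constant

Split on the disjunction (x = 4 OR y = 4):
  • If x = 4: the equation forces y = 0, which contradicts the bound y ≤ -3.
  • If y = 4: this contradicts the bound y ≤ -3.
Both branches are infeasible, so the system has no integer solution.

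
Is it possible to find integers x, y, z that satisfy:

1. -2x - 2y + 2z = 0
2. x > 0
Yes

Take x = 1, y = 0, z = 1. Substituting into each constraint:
  (1) -2(1) - 2(0) + 2(1) = 0 ✓
  (2) 1 > 0 ✓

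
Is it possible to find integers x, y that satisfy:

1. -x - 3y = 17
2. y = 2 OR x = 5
Yes

Take x = -23, y = 2. Substituting into each constraint:
  (1) 23 - 3(2) = 17 ✓
  (2) y = 2, target 2 ✓ (first branch holds)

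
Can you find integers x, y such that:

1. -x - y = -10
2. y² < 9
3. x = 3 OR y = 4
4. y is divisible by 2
No

The full constraint system is jointly infeasible over the integers. Each constraint and what it forces:

  - -x - y = -10: is a linear equation tying the variables together
  - y² < 9: restricts y to |y| ≤ 2
  - x = 3 OR y = 4: forces a choice: either x = 3 or y = 4
  - y is divisible by 2: restricts y to multiples of 2

Split on the disjunction (x = 3 OR y = 4):
  • If x = 3: with x = 3, writing y = 2y', every remaining term of the linear equation is divisible by 2, so the left side is ≡ 0 (mod 2); but the right side -7 ≡ 1 (mod 2). No integers can satisfy it.
  • If y = 4: this contradicts y² < 9, which requires |y| ≤ 2.
Both branches are infeasible, so the system has no integer solution.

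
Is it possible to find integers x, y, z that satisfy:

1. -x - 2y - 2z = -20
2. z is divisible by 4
Yes

Take x = 0, y = 10, z = 0. Substituting into each constraint:
  (1) 0 - 2(10) - 2(0) = -20 ✓
  (2) 0 = 4 × 0, remainder 0 ✓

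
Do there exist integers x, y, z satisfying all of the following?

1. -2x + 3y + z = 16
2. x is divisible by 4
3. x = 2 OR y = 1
Yes

Take x = 0, y = 1, z = 13. Substituting into each constraint:
  (1) -2(0) + 3(1) + 13 = 16 ✓
  (2) 0 = 4 × 0, remainder 0 ✓
  (3) y = 1, target 1 ✓ (second branch holds)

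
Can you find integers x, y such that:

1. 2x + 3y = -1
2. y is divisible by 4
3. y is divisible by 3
No

A contradictory subset is {2x + 3y = -1, y is divisible by 4}. No integer assignment can satisfy these jointly:

  - 2x + 3y = -1: is a linear equation tying the variables together
  - y is divisible by 4: restricts y to multiples of 4

Modular obstruction: writing y = 4y', every remaining term of the linear equation is divisible by 2, so the left side is ≡ 0 (mod 2); but the right side -1 ≡ 1 (mod 2). No integers can satisfy it.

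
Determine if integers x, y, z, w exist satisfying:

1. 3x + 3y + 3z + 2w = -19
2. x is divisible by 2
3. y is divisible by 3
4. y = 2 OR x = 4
Yes

Take x = 4, y = 0, z = -11, w = 1. Substituting into each constraint:
  (1) 3(4) + 3(0) + 3(-11) + 2(1) = -19 ✓
  (2) 4 = 2 × 2, remainder 0 ✓
  (3) 0 = 3 × 0, remainder 0 ✓
  (4) x = 4, target 4 ✓ (second branch holds)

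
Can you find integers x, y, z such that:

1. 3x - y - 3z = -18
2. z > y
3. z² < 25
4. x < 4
Yes

Take x = -5, y = 0, z = 1. Substituting into each constraint:
  (1) 3(-5) + 0 - 3(1) = -18 ✓
  (2) 1 > 0 ✓
  (3) z² = (1)² = 1, and 1 < 25 ✓
  (4) -5 < 4 ✓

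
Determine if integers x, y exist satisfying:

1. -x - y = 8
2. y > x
Yes

Take x = -5, y = -3. Substituting into each constraint:
  (1) 5 + 3 = 8 ✓
  (2) -3 > -5 ✓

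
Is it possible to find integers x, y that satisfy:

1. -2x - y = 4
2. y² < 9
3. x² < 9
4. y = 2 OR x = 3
No

A contradictory subset is {-2x - y = 4, x² < 9, y = 2 OR x = 3}. No integer assignment can satisfy these jointly:

  - -2x - y = 4: is a linear equation tying the variables together
  - x² < 9: restricts x to |x| ≤ 2
  - y = 2 OR x = 3: forces a choice: either y = 2 or x = 3

Split on the disjunction (y = 2 OR x = 3):
  • If y = 2: the equation forces x = -3, but x² < 9 requires |x| ≤ 2.
  • If x = 3: this contradicts x² < 9, which requires |x| ≤ 2.
Both branches are infeasible, so the system has no integer solution.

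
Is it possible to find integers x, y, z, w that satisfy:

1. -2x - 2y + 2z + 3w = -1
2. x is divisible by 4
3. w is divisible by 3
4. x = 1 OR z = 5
Yes

Take x = 4, y = 6, z = 5, w = 3. Substituting into each constraint:
  (1) -2(4) - 2(6) + 2(5) + 3(3) = -1 ✓
  (2) 4 = 4 × 1, remainder 0 ✓
  (3) 3 = 3 × 1, remainder 0 ✓
  (4) z = 5, target 5 ✓ (second branch holds)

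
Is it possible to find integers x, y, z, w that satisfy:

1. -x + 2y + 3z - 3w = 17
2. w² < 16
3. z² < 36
Yes

Take x = -17, y = 0, z = 0, w = 0. Substituting into each constraint:
  (1) 17 + 2(0) + 3(0) - 3(0) = 17 ✓
  (2) w² = (0)² = 0, and 0 < 16 ✓
  (3) z² = (0)² = 0, and 0 < 36 ✓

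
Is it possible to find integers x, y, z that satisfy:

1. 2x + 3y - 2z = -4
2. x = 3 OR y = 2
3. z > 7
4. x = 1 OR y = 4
Yes

Take x = 3, y = 4, z = 11. Substituting into each constraint:
  (1) 2(3) + 3(4) - 2(11) = -4 ✓
  (2) x = 3, target 3 ✓ (first branch holds)
  (3) 11 > 7 ✓
  (4) y = 4, target 4 ✓ (second branch holds)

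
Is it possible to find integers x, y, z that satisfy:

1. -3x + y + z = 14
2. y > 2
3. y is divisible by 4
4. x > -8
Yes

Take x = -2, y = 8, z = 0. Substituting into each constraint:
  (1) -3(-2) + 8 + 0 = 14 ✓
  (2) 8 > 2 ✓
  (3) 8 = 4 × 2, remainder 0 ✓
  (4) -2 > -8 ✓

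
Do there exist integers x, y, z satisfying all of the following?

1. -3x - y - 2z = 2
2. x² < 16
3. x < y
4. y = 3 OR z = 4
Yes

Take x = 1, y = 3, z = -4. Substituting into each constraint:
  (1) -3(1) + (-3) - 2(-4) = 2 ✓
  (2) x² = (1)² = 1, and 1 < 16 ✓
  (3) 1 < 3 ✓
  (4) y = 3, target 3 ✓ (first branch holds)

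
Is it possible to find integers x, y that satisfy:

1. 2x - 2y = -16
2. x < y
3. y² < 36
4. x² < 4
No

A contradictory subset is {2x - 2y = -16, y² < 36, x² < 4}. No integer assignment can satisfy these jointly:

  - 2x - 2y = -16: is a linear equation tying the variables together
  - y² < 36: restricts y to |y| ≤ 5
  - x² < 4: restricts x to |x| ≤ 1

Range argument: with x ∈ [-1, 1], y ∈ [-5, 5], the left side of the equation is at least -12, but the right side is -16 < -12. No integer solution exists.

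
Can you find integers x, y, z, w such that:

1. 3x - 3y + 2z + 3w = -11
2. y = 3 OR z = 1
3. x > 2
Yes

Take x = 3, y = 3, z = -1, w = -3. Substituting into each constraint:
  (1) 3(3) - 3(3) + 2(-1) + 3(-3) = -11 ✓
  (2) y = 3, target 3 ✓ (first branch holds)
  (3) 3 > 2 ✓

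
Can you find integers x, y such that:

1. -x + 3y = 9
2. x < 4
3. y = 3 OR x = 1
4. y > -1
Yes

Take x = 0, y = 3. Substituting into each constraint:
  (1) 0 + 3(3) = 9 ✓
  (2) 0 < 4 ✓
  (3) y = 3, target 3 ✓ (first branch holds)
  (4) 3 > -1 ✓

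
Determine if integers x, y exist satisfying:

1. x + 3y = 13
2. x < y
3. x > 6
No

The full constraint system is jointly infeasible over the integers. Each constraint and what it forces:

  - x + 3y = 13: is a linear equation tying the variables together
  - x < y: bounds one variable relative to another variable
  - x > 6: bounds one variable relative to a constant

Propagating the comparison: y > x and x ≥ 7 give y ≥ 8. Range argument: with x ∈ [7, ∞], y ∈ [8, ∞], the left side of the equation is at least 31, but the right side is 13 < 31. No integer solution exists.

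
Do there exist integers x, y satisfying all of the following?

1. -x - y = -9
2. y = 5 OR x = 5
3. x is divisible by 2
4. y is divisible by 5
Yes

Take x = 4, y = 5. Substituting into each constraint:
  (1) (-4) + (-5) = -9 ✓
  (2) y = 5, target 5 ✓ (first branch holds)
  (3) 4 = 2 × 2, remainder 0 ✓
  (4) 5 = 5 × 1, remainder 0 ✓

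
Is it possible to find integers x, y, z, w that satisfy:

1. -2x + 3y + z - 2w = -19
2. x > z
Yes

Take x = 0, y = 0, z = -1, w = 9. Substituting into each constraint:
  (1) -2(0) + 3(0) + (-1) - 2(9) = -19 ✓
  (2) 0 > -1 ✓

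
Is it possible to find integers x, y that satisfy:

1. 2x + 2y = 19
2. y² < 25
No

Even the single constraint (2x + 2y = 19) is infeasible over the integers.

  - 2x + 2y = 19: every term on the left is divisible by 2, so the LHS ≡ 0 (mod 2), but the RHS 19 is not — no integer solution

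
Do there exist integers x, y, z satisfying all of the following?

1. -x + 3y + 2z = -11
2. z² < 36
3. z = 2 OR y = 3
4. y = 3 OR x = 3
Yes

Take x = 10, y = 3, z = -5. Substituting into each constraint:
  (1) (-10) + 3(3) + 2(-5) = -11 ✓
  (2) z² = (-5)² = 25, and 25 < 36 ✓
  (3) y = 3, target 3 ✓ (second branch holds)
  (4) y = 3, target 3 ✓ (first branch holds)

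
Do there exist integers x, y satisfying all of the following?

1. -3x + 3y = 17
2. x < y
No

Even the single constraint (-3x + 3y = 17) is infeasible over the integers.

  - -3x + 3y = 17: every term on the left is divisible by 3, so the LHS ≡ 0 (mod 3), but the RHS 17 is not — no integer solution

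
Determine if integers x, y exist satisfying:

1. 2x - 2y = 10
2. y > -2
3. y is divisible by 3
Yes

Take x = 5, y = 0. Substituting into each constraint:
  (1) 2(5) - 2(0) = 10 ✓
  (2) 0 > -2 ✓
  (3) 0 = 3 × 0, remainder 0 ✓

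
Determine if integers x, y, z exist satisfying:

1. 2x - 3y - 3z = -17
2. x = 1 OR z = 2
Yes

Take x = 2, y = 5, z = 2. Substituting into each constraint:
  (1) 2(2) - 3(5) - 3(2) = -17 ✓
  (2) z = 2, target 2 ✓ (second branch holds)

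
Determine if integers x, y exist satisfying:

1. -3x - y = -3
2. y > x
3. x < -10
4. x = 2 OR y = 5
No

A contradictory subset is {-3x - y = -3, x < -10, x = 2 OR y = 5}. No integer assignment can satisfy these jointly:

  - -3x - y = -3: is a linear equation tying the variables together
  - x < -10: bounds one variable relative to a constant
  - x = 2 OR y = 5: forces a choice: either x = 2 or y = 5

Split on the disjunction (x = 2 OR y = 5):
  • If x = 2: this contradicts the bound x ≤ -11.
  • If y = 5: with y = 5, every remaining term of the linear equation is divisible by 3, so the left side is ≡ 0 (mod 3); but the right side 2 ≡ 2 (mod 3). No integers can satisfy it.
Both branches are infeasible, so the system has no integer solution.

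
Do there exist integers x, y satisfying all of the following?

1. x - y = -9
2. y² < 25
Yes

Take x = -9, y = 0. Substituting into each constraint:
  (1) (-9) + 0 = -9 ✓
  (2) y² = (0)² = 0, and 0 < 25 ✓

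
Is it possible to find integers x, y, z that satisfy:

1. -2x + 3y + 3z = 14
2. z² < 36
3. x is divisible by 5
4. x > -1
Yes

Take x = 5, y = 10, z = -2. Substituting into each constraint:
  (1) -2(5) + 3(10) + 3(-2) = 14 ✓
  (2) z² = (-2)² = 4, and 4 < 36 ✓
  (3) 5 = 5 × 1, remainder 0 ✓
  (4) 5 > -1 ✓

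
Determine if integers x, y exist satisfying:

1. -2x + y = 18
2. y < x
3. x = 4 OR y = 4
No

The full constraint system is jointly infeasible over the integers. Each constraint and what it forces:

  - -2x + y = 18: is a linear equation tying the variables together
  - y < x: bounds one variable relative to another variable
  - x = 4 OR y = 4: forces a choice: either x = 4 or y = 4

Split on the disjunction (x = 4 OR y = 4):
  • If x = 4: the equation forces y = 26, giving (x, y) = (4, 26), which violates x > y.
  • If y = 4: the equation forces x = -7, giving (y, x) = (4, -7), which violates x > y.
Both branches are infeasible, so the system has no integer solution.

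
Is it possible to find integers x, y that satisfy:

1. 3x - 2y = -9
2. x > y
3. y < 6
Yes

Take x = -11, y = -12. Substituting into each constraint:
  (1) 3(-11) - 2(-12) = -9 ✓
  (2) -11 > -12 ✓
  (3) -12 < 6 ✓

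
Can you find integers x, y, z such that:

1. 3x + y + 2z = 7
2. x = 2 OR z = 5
Yes

Take x = 0, y = -3, z = 5. Substituting into each constraint:
  (1) 3(0) + (-3) + 2(5) = 7 ✓
  (2) z = 5, target 5 ✓ (second branch holds)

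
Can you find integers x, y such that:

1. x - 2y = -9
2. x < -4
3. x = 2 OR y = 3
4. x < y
No

A contradictory subset is {x - 2y = -9, x < -4, x = 2 OR y = 3}. No integer assignment can satisfy these jointly:

  - x - 2y = -9: is a linear equation tying the variables together
  - x < -4: bounds one variable relative to a constant
  - x = 2 OR y = 3: forces a choice: either x = 2 or y = 3

Split on the disjunction (x = 2 OR y = 3):
  • If x = 2: this contradicts the bound x ≤ -5.
  • If y = 3: the equation forces x = -3, which contradicts the bound x ≤ -5.
Both branches are infeasible, so the system has no integer solution.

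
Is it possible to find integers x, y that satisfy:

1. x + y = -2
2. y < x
Yes

Take x = 0, y = -2. Substituting into each constraint:
  (1) 0 + (-2) = -2 ✓
  (2) -2 < 0 ✓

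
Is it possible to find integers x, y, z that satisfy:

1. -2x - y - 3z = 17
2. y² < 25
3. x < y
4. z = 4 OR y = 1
Yes

Take x = 0, y = 1, z = -6. Substituting into each constraint:
  (1) -2(0) + (-1) - 3(-6) = 17 ✓
  (2) y² = (1)² = 1, and 1 < 25 ✓
  (3) 0 < 1 ✓
  (4) y = 1, target 1 ✓ (second branch holds)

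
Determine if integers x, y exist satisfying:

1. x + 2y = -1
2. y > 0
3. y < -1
No

A contradictory subset is {y > 0, y < -1}. No integer assignment can satisfy these jointly:

  - y > 0: bounds one variable relative to a constant
  - y < -1: bounds one variable relative to a constant

Direct contradiction: the bounds on y require y ≥ 1 and y ≤ -2 simultaneously, which is empty.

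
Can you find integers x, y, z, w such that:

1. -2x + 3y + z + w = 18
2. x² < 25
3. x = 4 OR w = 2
Yes

Take x = 0, y = 0, z = 16, w = 2. Substituting into each constraint:
  (1) -2(0) + 3(0) + 16 + 2 = 18 ✓
  (2) x² = (0)² = 0, and 0 < 25 ✓
  (3) w = 2, target 2 ✓ (second branch holds)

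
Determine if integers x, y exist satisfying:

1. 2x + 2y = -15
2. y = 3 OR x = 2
No

Even the single constraint (2x + 2y = -15) is infeasible over the integers.

  - 2x + 2y = -15: every term on the left is divisible by 2, so the LHS ≡ 0 (mod 2), but the RHS -15 is not — no integer solution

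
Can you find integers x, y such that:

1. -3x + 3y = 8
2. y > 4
No

Even the single constraint (-3x + 3y = 8) is infeasible over the integers.

  - -3x + 3y = 8: every term on the left is divisible by 3, so the LHS ≡ 0 (mod 3), but the RHS 8 is not — no integer solution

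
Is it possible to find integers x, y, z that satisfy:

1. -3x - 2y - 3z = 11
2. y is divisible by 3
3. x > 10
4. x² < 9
No

A contradictory subset is {-3x - 2y - 3z = 11, y is divisible by 3}. No integer assignment can satisfy these jointly:

  - -3x - 2y - 3z = 11: is a linear equation tying the variables together
  - y is divisible by 3: restricts y to multiples of 3

Modular obstruction: writing y = 3y', every remaining term of the linear equation is divisible by 3, so the left side is ≡ 0 (mod 3); but the right side 11 ≡ 2 (mod 3). No integers can satisfy it.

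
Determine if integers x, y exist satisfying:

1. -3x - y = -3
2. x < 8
Yes

Take x = 1, y = 0. Substituting into each constraint:
  (1) -3(1) + 0 = -3 ✓
  (2) 1 < 8 ✓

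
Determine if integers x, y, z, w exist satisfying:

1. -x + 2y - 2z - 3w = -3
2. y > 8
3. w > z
Yes

Take x = 23, y = 9, z = -1, w = 0. Substituting into each constraint:
  (1) (-23) + 2(9) - 2(-1) - 3(0) = -3 ✓
  (2) 9 > 8 ✓
  (3) 0 > -1 ✓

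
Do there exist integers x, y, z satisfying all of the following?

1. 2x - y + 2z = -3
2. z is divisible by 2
Yes

Take x = 0, y = 3, z = 0. Substituting into each constraint:
  (1) 2(0) + (-3) + 2(0) = -3 ✓
  (2) 0 = 2 × 0, remainder 0 ✓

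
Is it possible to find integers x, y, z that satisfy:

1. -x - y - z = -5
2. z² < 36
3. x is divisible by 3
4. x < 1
Yes

Take x = 0, y = 5, z = 0. Substituting into each constraint:
  (1) 0 + (-5) + 0 = -5 ✓
  (2) z² = (0)² = 0, and 0 < 36 ✓
  (3) 0 = 3 × 0, remainder 0 ✓
  (4) 0 < 1 ✓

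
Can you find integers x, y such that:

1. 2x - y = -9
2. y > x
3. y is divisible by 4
No

A contradictory subset is {2x - y = -9, y is divisible by 4}. No integer assignment can satisfy these jointly:

  - 2x - y = -9: is a linear equation tying the variables together
  - y is divisible by 4: restricts y to multiples of 4

Modular obstruction: writing y = 4y', every remaining term of the linear equation is divisible by 2, so the left side is ≡ 0 (mod 2); but the right side -9 ≡ 1 (mod 2). No integers can satisfy it.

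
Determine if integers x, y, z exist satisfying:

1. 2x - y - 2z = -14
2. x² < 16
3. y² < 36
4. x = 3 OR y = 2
Yes

Take x = 0, y = 2, z = 6. Substituting into each constraint:
  (1) 2(0) + (-2) - 2(6) = -14 ✓
  (2) x² = (0)² = 0, and 0 < 16 ✓
  (3) y² = (2)² = 4, and 4 < 36 ✓
  (4) y = 2, target 2 ✓ (second branch holds)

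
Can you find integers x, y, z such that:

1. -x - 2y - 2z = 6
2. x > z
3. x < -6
Yes

Take x = -8, y = 10, z = -9. Substituting into each constraint:
  (1) 8 - 2(10) - 2(-9) = 6 ✓
  (2) -8 > -9 ✓
  (3) -8 < -6 ✓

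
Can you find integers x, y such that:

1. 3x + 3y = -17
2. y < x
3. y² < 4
No

Even the single constraint (3x + 3y = -17) is infeasible over the integers.

  - 3x + 3y = -17: every term on the left is divisible by 3, so the LHS ≡ 0 (mod 3), but the RHS -17 is not — no integer solution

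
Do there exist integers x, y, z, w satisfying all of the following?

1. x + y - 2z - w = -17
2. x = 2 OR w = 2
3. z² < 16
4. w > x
Yes

Take x = -17, y = 0, z = -1, w = 2. Substituting into each constraint:
  (1) (-17) + 0 - 2(-1) + (-2) = -17 ✓
  (2) w = 2, target 2 ✓ (second branch holds)
  (3) z² = (-1)² = 1, and 1 < 16 ✓
  (4) 2 > -17 ✓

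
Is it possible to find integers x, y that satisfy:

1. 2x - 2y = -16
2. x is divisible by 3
Yes

Take x = 0, y = 8. Substituting into each constraint:
  (1) 2(0) - 2(8) = -16 ✓
  (2) 0 = 3 × 0, remainder 0 ✓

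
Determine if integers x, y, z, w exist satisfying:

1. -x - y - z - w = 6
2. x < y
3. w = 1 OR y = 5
Yes

Take x = 4, y = 5, z = -15, w = 0. Substituting into each constraint:
  (1) (-4) + (-5) + 15 + 0 = 6 ✓
  (2) 4 < 5 ✓
  (3) y = 5, target 5 ✓ (second branch holds)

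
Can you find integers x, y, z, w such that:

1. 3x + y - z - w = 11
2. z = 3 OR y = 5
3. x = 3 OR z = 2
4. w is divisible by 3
Yes

Take x = 3, y = 5, z = 3, w = 0. Substituting into each constraint:
  (1) 3(3) + 5 + (-3) + 0 = 11 ✓
  (2) z = 3, target 3 ✓ (first branch holds)
  (3) x = 3, target 3 ✓ (first branch holds)
  (4) 0 = 3 × 0, remainder 0 ✓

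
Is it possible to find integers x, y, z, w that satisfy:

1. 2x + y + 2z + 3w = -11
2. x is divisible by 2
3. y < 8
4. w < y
Yes

Take x = 0, y = 1, z = -6, w = 0. Substituting into each constraint:
  (1) 2(0) + 1 + 2(-6) + 3(0) = -11 ✓
  (2) 0 = 2 × 0, remainder 0 ✓
  (3) 1 < 8 ✓
  (4) 0 < 1 ✓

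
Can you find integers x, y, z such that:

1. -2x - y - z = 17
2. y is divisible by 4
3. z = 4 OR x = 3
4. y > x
Yes

Take x = 3, y = 4, z = -27. Substituting into each constraint:
  (1) -2(3) + (-4) + 27 = 17 ✓
  (2) 4 = 4 × 1, remainder 0 ✓
  (3) x = 3, target 3 ✓ (second branch holds)
  (4) 4 > 3 ✓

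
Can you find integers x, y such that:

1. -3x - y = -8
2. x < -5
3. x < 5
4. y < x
No

A contradictory subset is {-3x - y = -8, x < -5, y < x}. No integer assignment can satisfy these jointly:

  - -3x - y = -8: is a linear equation tying the variables together
  - x < -5: bounds one variable relative to a constant
  - y < x: bounds one variable relative to another variable

Propagating the comparison: y < x and x ≤ -6 give y ≤ -7. Range argument: with x ∈ [−∞, -6], y ∈ [−∞, -7], the left side of the equation is at least 25, but the right side is -8 < 25. No integer solution exists.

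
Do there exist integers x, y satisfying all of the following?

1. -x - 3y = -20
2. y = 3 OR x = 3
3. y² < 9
No

The full constraint system is jointly infeasible over the integers. Each constraint and what it forces:

  - -x - 3y = -20: is a linear equation tying the variables together
  - y = 3 OR x = 3: forces a choice: either y = 3 or x = 3
  - y² < 9: restricts y to |y| ≤ 2

Split on the disjunction (y = 3 OR x = 3):
  • If y = 3: this contradicts y² < 9, which requires |y| ≤ 2.
  • If x = 3: with x = 3, every remaining term of the linear equation is divisible by 3, so the left side is ≡ 0 (mod 3); but the right side -17 ≡ 1 (mod 3). No integers can satisfy it.
Both branches are infeasible, so the system has no integer solution.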